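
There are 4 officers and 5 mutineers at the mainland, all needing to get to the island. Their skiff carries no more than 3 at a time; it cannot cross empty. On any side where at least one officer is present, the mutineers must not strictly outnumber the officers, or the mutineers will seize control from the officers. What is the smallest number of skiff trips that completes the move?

The mutineers already outnumber the officers at the mainland before anyone moves, so the starting position itself is disallowed.

impossible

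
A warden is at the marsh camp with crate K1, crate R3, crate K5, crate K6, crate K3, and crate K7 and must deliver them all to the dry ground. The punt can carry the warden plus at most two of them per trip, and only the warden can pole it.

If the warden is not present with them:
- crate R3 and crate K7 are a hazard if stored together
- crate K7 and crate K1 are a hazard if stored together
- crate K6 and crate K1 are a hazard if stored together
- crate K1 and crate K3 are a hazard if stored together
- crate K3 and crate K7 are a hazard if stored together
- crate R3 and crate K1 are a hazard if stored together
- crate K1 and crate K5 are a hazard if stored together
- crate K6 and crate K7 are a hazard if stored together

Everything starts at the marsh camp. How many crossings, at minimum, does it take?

Following every safe sequence of crossings from the start, the most of the 6 that can be at the dry ground as the punt arrives there on crossings 1, 3, 5 is 2, 3, 4 respectively; the best ever achieved is 4 of 6.
From crossing 7 on, no configuration arises that was not already reachable earlier: only 19 distinct safe configurations (who is on which side, and where the punt is) can ever be reached, none of them has everyone across, and every continuation just revisits them. So no valid plan exists.

impossible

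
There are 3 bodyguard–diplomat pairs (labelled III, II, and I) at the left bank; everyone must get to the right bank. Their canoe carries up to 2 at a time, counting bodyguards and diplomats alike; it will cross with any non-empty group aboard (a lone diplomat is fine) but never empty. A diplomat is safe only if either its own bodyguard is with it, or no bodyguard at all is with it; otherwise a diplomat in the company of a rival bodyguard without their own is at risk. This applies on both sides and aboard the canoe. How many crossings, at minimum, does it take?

Counting alone: each trip to the right bank takes at most 2 across and each return brings at least 1 back, so after t trips out (and t−1 returns) at most 2t − (t−1) of the 6 are across; that first reaches 6 at t = 5, so at least 9 crossings are needed.
The safety rule pushes this higher. Following every safe sequence of crossings, the most of the 6 that can be at the right bank as the canoe arrives there on crossing 9 is 5 — never all 6.
So no plan with fewer than 11 crossings exists, and this one achieves 11:
1. bodyguard III and diplomat III cross → the right bank.
2. bodyguard III crosses ← the left bank.
3. diplomat I and diplomat II cross → the right bank.
4. diplomat III crosses ← the left bank.
5. bodyguard I and bodyguard II cross → the right bank.
6. bodyguard II and diplomat II cross ← the left bank.
7. bodyguard II and bodyguard III cross → the right bank.
8. diplomat I crosses ← the left bank.
9. diplomat II and diplomat III cross → the right bank.
10. bodyguard I crosses ← the left bank.
11. bodyguard I and diplomat I cross → the right bank.

11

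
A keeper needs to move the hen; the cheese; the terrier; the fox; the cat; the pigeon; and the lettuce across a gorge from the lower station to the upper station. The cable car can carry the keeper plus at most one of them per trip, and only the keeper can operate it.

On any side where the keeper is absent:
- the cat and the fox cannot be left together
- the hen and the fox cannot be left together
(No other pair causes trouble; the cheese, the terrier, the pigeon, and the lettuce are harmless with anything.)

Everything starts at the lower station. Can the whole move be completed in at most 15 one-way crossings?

Yes — this plan uses 15 crossings (≤ 15):
1. Keeper goes to the upper station with the fox.  [the lower station: the cat, the cheese, the hen, the lettuce, the pigeon, the terrier | the upper station: the fox]
2. Keeper goes back to the lower station alone.  [the lower station: the cat, the cheese, the hen, the lettuce, the pigeon, the terrier | the upper station: the fox]
3. Keeper goes to the upper station with the hen.  [the lower station: the cat, the cheese, the lettuce, the pigeon, the terrier | the upper station: the fox, the hen]
4. Keeper goes back to the lower station with the fox.  [the lower station: the cat, the cheese, the fox, the lettuce, the pigeon, the terrier | the upper station: the hen]
5. Keeper goes to the upper station with the cat.  [the lower station: the cheese, the fox, the lettuce, the pigeon, the terrier | the upper station: the cat, the hen]
6. Keeper goes back to the lower station alone.  [the lower station: the cheese, the fox, the lettuce, the pigeon, the terrier | the upper station: the cat, the hen]
7. Keeper goes to the upper station with the cheese.  [the lower station: the fox, the lettuce, the pigeon, the terrier | the upper station: the cat, the cheese, the hen]
8. Keeper goes back to the lower station alone.  [the lower station: the fox, the lettuce, the pigeon, the terrier | the upper station: the cat, the cheese, the hen]
9. Keeper goes to the upper station with the terrier.  [the lower station: the fox, the lettuce, the pigeon | the upper station: the cat, the cheese, the hen, the terrier]
10. Keeper goes back to the lower station alone.  [the lower station: the fox, the lettuce, the pigeon | the upper station: the cat, the cheese, the hen, the terrier]
11. Keeper goes to the upper station with the pigeon.  [the lower station: the fox, the lettuce | the upper station: the cat, the cheese, the hen, the pigeon, the terrier]
12. Keeper goes back to the lower station alone.  [the lower station: the fox, the lettuce | the upper station: the cat, the cheese, the hen, the pigeon, the terrier]
13. Keeper goes to the upper station with the lettuce.  [the lower station: the fox | the upper station: the cat, the cheese, the hen, the lettuce, the pigeon, the terrier]
14. Keeper goes back to the lower station alone.  [the lower station: the fox | the upper station: the cat, the cheese, the hen, the lettuce, the pigeon, the terrier]
15. Keeper goes to the upper station with the fox.  [the lower station: — | the upper station: the cat, the cheese, the fox, the hen, the lettuce, the pigeon, the terrier]

Yes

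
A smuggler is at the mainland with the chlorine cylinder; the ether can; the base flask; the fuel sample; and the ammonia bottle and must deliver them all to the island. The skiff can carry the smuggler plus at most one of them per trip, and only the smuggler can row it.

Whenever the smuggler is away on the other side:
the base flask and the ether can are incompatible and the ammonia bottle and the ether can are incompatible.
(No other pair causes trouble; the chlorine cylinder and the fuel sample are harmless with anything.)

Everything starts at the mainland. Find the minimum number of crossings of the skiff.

Counting alone: the smuggler can take at most 1 across per trip to the island, so moving all 5 needs at least 5 loaded trips out, with a return between consecutive ones — at least 9 crossings.
The safety rule pushes this higher. Following every safe sequence of crossings, the most of the 5 that can be at the island as the skiff arrives there on crossing 9 is 4 — never all 5.
So no plan with fewer than 11 crossings exists, and this one achieves 11:
1. Smuggler goes to the island with the ether can.  [the mainland: the ammonia bottle, the base flask, the chlorine cylinder, the fuel sample | the island: the ether can]
2. Smuggler goes back to the mainland alone.  [the mainland: the ammonia bottle, the base flask, the chlorine cylinder, the fuel sample | the island: the ether can]
3. Smuggler goes to the island with the chlorine cylinder.  [the mainland: the ammonia bottle, the base flask, the fuel sample | the island: the chlorine cylinder, the ether can]
4. Smuggler goes back to the mainland alone.  [the mainland: the ammonia bottle, the base flask, the fuel sample | the island: the chlorine cylinder, the ether can]
5. Smuggler goes to the island with the base flask.  [the mainland: the ammonia bottle, the fuel sample | the island: the base flask, the chlorine cylinder, the ether can]
6. Smuggler goes back to the mainland with the ether can.  [the mainland: the ammonia bottle, the ether can, the fuel sample | the island: the base flask, the chlorine cylinder]
7. Smuggler goes to the island with the ammonia bottle.  [the mainland: the ether can, the fuel sample | the island: the ammonia bottle, the base flask, the chlorine cylinder]
8. Smuggler goes back to the mainland alone.  [the mainland: the ether can, the fuel sample | the island: the ammonia bottle, the base flask, the chlorine cylinder]
9. Smuggler goes to the island with the fuel sample.  [the mainland: the ether can | the island: the ammonia bottle, the base flask, the chlorine cylinder, the fuel sample]
10. Smuggler goes back to the mainland alone.  [the mainland: the ether can | the island: the ammonia bottle, the base flask, the chlorine cylinder, the fuel sample]
11. Smuggler goes to the island with the ether can.  [the mainland: — | the island: the ammonia bottle, the base flask, the chlorine cylinder, the ether can, the fuel sample]

11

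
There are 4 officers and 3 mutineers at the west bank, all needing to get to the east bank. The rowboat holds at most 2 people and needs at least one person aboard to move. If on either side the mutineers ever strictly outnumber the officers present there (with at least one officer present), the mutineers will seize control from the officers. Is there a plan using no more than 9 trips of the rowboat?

Counting alone: each trip to the east bank takes at most 2 across and each return brings at least 1 back, so after t trips out (and t−1 returns) at most 2t − (t−1) of the 7 are across; that first reaches 7 at t = 6, so at least 11 crossings are needed.
Since 9 < 11, 9 crossings cannot be enough. (The shortest complete plan in fact takes 11:)
1. 2 mutineers → the east bank.  (the west bank: 4O 1M; the east bank: 0O 2M)
2. 1 mutineer ← the west bank.  (the west bank: 4O 2M; the east bank: 0O 1M)
3. 2 mutineers → the east bank.  (the west bank: 4O 0M; the east bank: 0O 3M)
4. 1 mutineer ← the west bank.  (the west bank: 4O 1M; the east bank: 0O 2M)
5. 2 officers → the east bank.  (the west bank: 2O 1M; the east bank: 2O 2M)
6. 1 mutineer ← the west bank.  (the west bank: 2O 2M; the east bank: 2O 1M)
7. 1 officer and 1 mutineer → the east bank.  (the west bank: 1O 1M; the east bank: 3O 2M)
8. 1 officer ← the west bank.  (the west bank: 2O 1M; the east bank: 2O 2M)
9. 1 officer and 1 mutineer → the east bank.  (the west bank: 1O 0M; the east bank: 3O 3M)
10. 1 mutineer ← the west bank.  (the west bank: 1O 1M; the east bank: 3O 2M)
11. 1 officer and 1 mutineer → the east bank.  (the west bank: 0O 0M; the east bank: 4O 3M)

No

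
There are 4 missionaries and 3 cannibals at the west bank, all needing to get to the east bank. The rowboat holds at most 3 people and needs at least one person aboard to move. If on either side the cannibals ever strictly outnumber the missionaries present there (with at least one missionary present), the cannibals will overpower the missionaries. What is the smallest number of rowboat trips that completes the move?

5

Counting alone: each trip to the east bank takes at most 3 across and each return brings at least 1 back, so after t trips out (and t−1 returns) at most 3t − (t−1) of the 7 are across; that first reaches 7 at t = 3, so at least 5 crossings are needed.
The plan below uses exactly 5 crossings, so it is optimal:
1. 3 cannibals → the east bank.  (the west bank: 4M 0C; the east bank: 0M 3C)
2. 1 cannibal ← the west bank.  (the west bank: 4M 1C; the east bank: 0M 2C)
3. 3 missionaries → the east bank.  (the west bank: 1M 1C; the east bank: 3M 2C)
4. 1 missionary ← the west bank.  (the west bank: 2M 1C; the east bank: 2M 2C)
5. 2 missionaries and 1 cannibal → the east bank.  (the west bank: 0M 0C; the east bank: 4M 3C)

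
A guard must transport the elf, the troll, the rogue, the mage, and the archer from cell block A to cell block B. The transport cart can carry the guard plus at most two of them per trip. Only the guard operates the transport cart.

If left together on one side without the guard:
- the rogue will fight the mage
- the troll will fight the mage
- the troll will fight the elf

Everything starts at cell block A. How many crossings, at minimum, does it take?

Counting alone: the guard can take at most 2 across per trip to cell block B, so moving all 5 needs at least 3 loaded trips out, with a return between consecutive ones — at least 5 crossings.
The plan below uses exactly 5 crossings, so it is optimal:
1. Guard goes to cell block B with the elf and the mage.  [cell block A: the archer, the rogue, the troll | cell block B: the elf, the mage]
2. Guard goes back to cell block A alone.  [cell block A: the archer, the rogue, the troll | cell block B: the elf, the mage]
3. Guard goes to cell block B with the archer.  [cell block A: the rogue, the troll | cell block B: the archer, the elf, the mage]
4. Guard goes back to cell block A alone.  [cell block A: the rogue, the troll | cell block B: the archer, the elf, the mage]
5. Guard goes to cell block B with the rogue and the troll.  [cell block A: — | cell block B: the archer, the elf, the mage, the rogue, the troll]

5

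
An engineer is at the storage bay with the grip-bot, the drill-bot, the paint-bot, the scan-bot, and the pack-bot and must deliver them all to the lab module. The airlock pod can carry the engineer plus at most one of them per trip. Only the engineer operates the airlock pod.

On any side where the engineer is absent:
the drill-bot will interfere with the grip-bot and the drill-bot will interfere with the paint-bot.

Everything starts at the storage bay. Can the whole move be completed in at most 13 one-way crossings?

Yes

Yes — this plan uses 11 crossings (≤ 13):
1. Engineer goes to the lab module with the drill-bot.
2. Engineer goes back to the storage bay alone.
3. Engineer goes to the lab module with the grip-bot.
4. Engineer goes back to the storage bay with the drill-bot.
5. Engineer goes to the lab module with the paint-bot.
6. Engineer goes back to the storage bay alone.
7. Engineer goes to the lab module with the scan-bot.
8. Engineer goes back to the storage bay alone.
9. Engineer goes to the lab module with the pack-bot.
10. Engineer goes back to the storage bay alone.
11. Engineer goes to the lab module with the drill-bot.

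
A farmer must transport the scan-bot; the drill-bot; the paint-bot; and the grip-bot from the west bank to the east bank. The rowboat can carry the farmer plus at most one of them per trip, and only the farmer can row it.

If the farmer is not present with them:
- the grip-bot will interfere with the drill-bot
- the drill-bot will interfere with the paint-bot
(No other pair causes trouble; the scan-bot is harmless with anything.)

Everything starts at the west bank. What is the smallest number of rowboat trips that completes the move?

Counting alone: the farmer can take at most 1 across per trip to the east bank, so moving all 4 needs at least 4 loaded trips out, with a return between consecutive ones — at least 7 crossings.
The safety rule pushes this higher. Following every safe sequence of crossings, the most of the 4 that can be at the east bank as the rowboat arrives there on crossing 7 is 3 — never all 4.
So no plan with fewer than 9 crossings exists, and this one achieves 9:
1. Farmer goes to the east bank with the drill-bot.  [the west bank: the grip-bot, the paint-bot, the scan-bot | the east bank: the drill-bot]
2. Farmer goes back to the west bank alone.  [the west bank: the grip-bot, the paint-bot, the scan-bot | the east bank: the drill-bot]
3. Farmer goes to the east bank with the scan-bot.  [the west bank: the grip-bot, the paint-bot | the east bank: the drill-bot, the scan-bot]
4. Farmer goes back to the west bank alone.  [the west bank: the grip-bot, the paint-bot | the east bank: the drill-bot, the scan-bot]
5. Farmer goes to the east bank with the paint-bot.  [the west bank: the grip-bot | the east bank: the drill-bot, the paint-bot, the scan-bot]
6. Farmer goes back to the west bank with the drill-bot.  [the west bank: the drill-bot, the grip-bot | the east bank: the paint-bot, the scan-bot]
7. Farmer goes to the east bank with the grip-bot.  [the west bank: the drill-bot | the east bank: the grip-bot, the paint-bot, the scan-bot]
8. Farmer goes back to the west bank alone.  [the west bank: the drill-bot | the east bank: the grip-bot, the paint-bot, the scan-bot]
9. Farmer goes to the east bank with the drill-bot.  [the west bank: — | the east bank: the drill-bot, the grip-bot, the paint-bot, the scan-bot]

9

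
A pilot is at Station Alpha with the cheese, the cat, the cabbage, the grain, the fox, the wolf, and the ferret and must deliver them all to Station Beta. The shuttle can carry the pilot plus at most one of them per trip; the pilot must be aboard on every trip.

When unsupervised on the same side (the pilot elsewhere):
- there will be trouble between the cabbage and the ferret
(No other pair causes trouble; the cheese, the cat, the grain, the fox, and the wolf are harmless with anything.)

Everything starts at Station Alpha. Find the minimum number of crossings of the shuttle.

13

Counting alone: the pilot can take at most 1 across per trip to Station Beta, so moving all 7 needs at least 7 loaded trips out, with a return between consecutive ones — at least 13 crossings.
The plan below uses exactly 13 crossings, so it is optimal:
1. Pilot goes to Station Beta with the cabbage.  [Station Alpha: the cat, the cheese, the ferret, the fox, the grain, the wolf | Station Beta: the cabbage]
2. Pilot goes back to Station Alpha alone.  [Station Alpha: the cat, the cheese, the ferret, the fox, the grain, the wolf | Station Beta: the cabbage]
3. Pilot goes to Station Beta with the cheese.  [Station Alpha: the cat, the ferret, the fox, the grain, the wolf | Station Beta: the cabbage, the cheese]
4. Pilot goes back to Station Alpha alone.  [Station Alpha: the cat, the ferret, the fox, the grain, the wolf | Station Beta: the cabbage, the cheese]
5. Pilot goes to Station Beta with the cat.  [Station Alpha: the ferret, the fox, the grain, the wolf | Station Beta: the cabbage, the cat, the cheese]
6. Pilot goes back to Station Alpha alone.  [Station Alpha: the ferret, the fox, the grain, the wolf | Station Beta: the cabbage, the cat, the cheese]
7. Pilot goes to Station Beta with the grain.  [Station Alpha: the ferret, the fox, the wolf | Station Beta: the cabbage, the cat, the cheese, the grain]
8. Pilot goes back to Station Alpha alone.  [Station Alpha: the ferret, the fox, the wolf | Station Beta: the cabbage, the cat, the cheese, the grain]
9. Pilot goes to Station Beta with the fox.  [Station Alpha: the ferret, the wolf | Station Beta: the cabbage, the cat, the cheese, the fox, the grain]
10. Pilot goes back to Station Alpha alone.  [Station Alpha: the ferret, the wolf | Station Beta: the cabbage, the cat, the cheese, the fox, the grain]
11. Pilot goes to Station Beta with the wolf.  [Station Alpha: the ferret | Station Beta: the cabbage, the cat, the cheese, the fox, the grain, the wolf]
12. Pilot goes back to Station Alpha alone.  [Station Alpha: the ferret | Station Beta: the cabbage, the cat, the cheese, the fox, the grain, the wolf]
13. Pilot goes to Station Beta with the ferret.  [Station Alpha: — | Station Beta: the cabbage, the cat, the cheese, the ferret, the fox, the grain, the wolf]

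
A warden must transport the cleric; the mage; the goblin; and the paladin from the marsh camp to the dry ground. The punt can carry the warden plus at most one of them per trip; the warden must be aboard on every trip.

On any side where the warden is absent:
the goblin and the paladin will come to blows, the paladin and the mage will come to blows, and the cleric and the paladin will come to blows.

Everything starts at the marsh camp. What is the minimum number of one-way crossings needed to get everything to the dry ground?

Following every safe sequence of crossings from the start, the most of the 4 that can be at the dry ground as the punt arrives there on crossings 1, 3 is 1, 2 respectively; the best ever achieved is 2 of 4.
From crossing 5 on, no configuration arises that was not already reachable earlier: only 9 distinct safe configurations (who is on which side, and where the punt is) can ever be reached, none of them has everyone across, and every continuation just revisits them. So no valid plan exists.

impossible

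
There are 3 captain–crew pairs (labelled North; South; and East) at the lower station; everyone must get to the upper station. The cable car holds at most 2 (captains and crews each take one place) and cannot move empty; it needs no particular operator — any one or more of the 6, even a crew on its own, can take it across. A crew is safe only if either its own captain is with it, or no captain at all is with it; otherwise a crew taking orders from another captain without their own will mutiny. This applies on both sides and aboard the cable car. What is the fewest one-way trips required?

11

Counting alone: each trip to the upper station takes at most 2 across and each return brings at least 1 back, so after t trips out (and t−1 returns) at most 2t − (t−1) of the 6 are across; that first reaches 6 at t = 5, so at least 9 crossings are needed.
The safety rule pushes this higher. Following every safe sequence of crossings, the most of the 6 that can be at the upper station as the cable car arrives there on crossing 9 is 5 — never all 6.
So no plan with fewer than 11 crossings exists, and this one achieves 11:
1. captain North and crew North cross → the upper station.
2. captain North crosses ← the lower station.
3. crew East and crew South cross → the upper station.
4. crew North crosses ← the lower station.
5. captain East and captain South cross → the upper station.
6. captain South and crew South cross ← the lower station.
7. captain North and captain South cross → the upper station.
8. crew East crosses ← the lower station.
9. crew North and crew South cross → the upper station.
10. captain East crosses ← the lower station.
11. captain East and crew East cross → the upper station.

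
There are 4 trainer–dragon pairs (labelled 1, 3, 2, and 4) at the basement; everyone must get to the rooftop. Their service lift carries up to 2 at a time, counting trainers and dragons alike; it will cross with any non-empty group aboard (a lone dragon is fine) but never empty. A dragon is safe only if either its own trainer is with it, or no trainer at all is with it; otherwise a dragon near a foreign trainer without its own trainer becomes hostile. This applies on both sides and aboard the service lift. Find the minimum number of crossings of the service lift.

Following every safe sequence of crossings from the start, the most of the 8 that can be at the rooftop as the service lift arrives there on crossings 1, 3, 5 is 2, 3, 4 respectively; the best ever achieved is 4 of 8.
From crossing 7 on, no configuration arises that was not already reachable earlier: only 44 distinct safe configurations (who is on which side, and where the service lift is) can ever be reached, none of them has everyone across, and every continuation just revisits them. So no valid plan exists.

impossible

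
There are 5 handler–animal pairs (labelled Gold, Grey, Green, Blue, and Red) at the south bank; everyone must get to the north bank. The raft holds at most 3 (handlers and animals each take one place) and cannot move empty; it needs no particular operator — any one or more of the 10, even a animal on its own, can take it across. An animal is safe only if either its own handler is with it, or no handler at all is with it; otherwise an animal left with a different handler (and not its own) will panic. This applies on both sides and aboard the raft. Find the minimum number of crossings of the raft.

Counting alone: each trip to the north bank takes at most 3 across and each return brings at least 1 back, so after t trips out (and t−1 returns) at most 3t − (t−1) of the 10 are across; that first reaches 10 at t = 5, so at least 9 crossings are needed.
The safety rule pushes this higher. Following every safe sequence of crossings, the most of the 10 that can be at the north bank as the raft arrives there on crossing 9 is 9 — never all 10.
So no plan with fewer than 11 crossings exists, and this one achieves 11:
1. animal Gold and handler Gold cross → the north bank.
2. handler Gold crosses ← the south bank.
3. animal Blue, animal Green, and animal Grey cross → the north bank.
4. animal Gold crosses ← the south bank.
5. handler Blue, handler Green, and handler Grey cross → the north bank.
6. animal Grey and handler Grey cross ← the south bank.
7. handler Gold, handler Grey, and handler Red cross → the north bank.
8. animal Green crosses ← the south bank.
9. animal Gold and animal Grey cross → the north bank.
10. animal Gold crosses ← the south bank.
11. animal Gold, animal Green, and animal Red cross → the north bank.

11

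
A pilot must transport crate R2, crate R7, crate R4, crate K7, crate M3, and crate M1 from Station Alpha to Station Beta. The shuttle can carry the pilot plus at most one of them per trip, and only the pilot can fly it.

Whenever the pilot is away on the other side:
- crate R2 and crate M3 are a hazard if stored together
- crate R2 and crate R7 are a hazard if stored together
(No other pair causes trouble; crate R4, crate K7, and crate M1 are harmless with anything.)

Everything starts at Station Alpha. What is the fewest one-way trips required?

13

Counting alone: the pilot can take at most 1 across per trip to Station Beta, so moving all 6 needs at least 6 loaded trips out, with a return between consecutive ones — at least 11 crossings.
The safety rule pushes this higher. Following every safe sequence of crossings, the most of the 6 that can be at Station Beta as the shuttle arrives there on crossing 11 is 5 — never all 6.
So no plan with fewer than 13 crossings exists, and this one achieves 13:
1. Pilot goes to Station Beta with crate R2.
2. Pilot goes back to Station Alpha alone.
3. Pilot goes to Station Beta with crate R7.
4. Pilot goes back to Station Alpha with crate R2.
5. Pilot goes to Station Beta with crate M3.
6. Pilot goes back to Station Alpha alone.
7. Pilot goes to Station Beta with crate R4.
8. Pilot goes back to Station Alpha alone.
9. Pilot goes to Station Beta with crate K7.
10. Pilot goes back to Station Alpha alone.
11. Pilot goes to Station Beta with crate M1.
12. Pilot goes back to Station Alpha alone.
13. Pilot goes to Station Beta with crate R2.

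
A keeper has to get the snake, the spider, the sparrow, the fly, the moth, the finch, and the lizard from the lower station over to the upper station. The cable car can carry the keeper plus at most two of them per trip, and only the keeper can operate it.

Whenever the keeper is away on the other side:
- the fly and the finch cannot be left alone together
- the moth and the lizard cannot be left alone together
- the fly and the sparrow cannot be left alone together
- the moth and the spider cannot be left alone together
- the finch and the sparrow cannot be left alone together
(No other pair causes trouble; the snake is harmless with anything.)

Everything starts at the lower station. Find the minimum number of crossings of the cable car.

impossible

Whatever the first load, the items left behind include a forbidden pair without the keeper. No opening move is safe, so no plan exists.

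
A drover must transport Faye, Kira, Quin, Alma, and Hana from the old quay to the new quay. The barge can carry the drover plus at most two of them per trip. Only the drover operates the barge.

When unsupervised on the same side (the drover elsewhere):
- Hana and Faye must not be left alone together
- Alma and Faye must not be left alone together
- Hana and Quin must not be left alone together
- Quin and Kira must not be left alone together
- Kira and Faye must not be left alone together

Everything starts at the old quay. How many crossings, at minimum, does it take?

Counting alone: the drover can take at most 2 across per trip to the new quay, so moving all 5 needs at least 3 loaded trips out, with a return between consecutive ones — at least 5 crossings.
The safety rule pushes this higher. Following every safe sequence of crossings, the most of the 5 that can be at the new quay as the barge arrives there on crossing 5 is 4 — never all 5.
So no plan with fewer than 7 crossings exists, and this one achieves 7:
1. Drover goes to the new quay with Faye and Quin.
2. Drover goes back to the old quay alone.
3. Drover goes to the new quay with Kira.
4. Drover goes back to the old quay with Faye and Quin.
5. Drover goes to the new quay with Alma and Hana.
6. Drover goes back to the old quay alone.
7. Drover goes to the new quay with Faye and Quin.

7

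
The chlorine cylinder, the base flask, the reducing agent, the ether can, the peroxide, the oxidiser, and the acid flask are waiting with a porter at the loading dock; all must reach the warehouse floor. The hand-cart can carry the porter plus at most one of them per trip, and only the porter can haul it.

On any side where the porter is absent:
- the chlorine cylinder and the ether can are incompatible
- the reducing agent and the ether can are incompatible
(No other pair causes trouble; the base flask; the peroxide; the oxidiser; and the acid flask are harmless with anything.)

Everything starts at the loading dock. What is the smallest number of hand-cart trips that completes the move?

15

Counting alone: the porter can take at most 1 across per trip to the warehouse floor, so moving all 7 needs at least 7 loaded trips out, with a return between consecutive ones — at least 13 crossings.
The safety rule pushes this higher. Following every safe sequence of crossings, the most of the 7 that can be at the warehouse floor as the hand-cart arrives there on crossing 13 is 6 — never all 7.
So no plan with fewer than 15 crossings exists, and this one achieves 15:
1. Porter goes to the warehouse floor with the ether can.  [the loading dock: the acid flask, the base flask, the chlorine cylinder, the oxidiser, the peroxide, the reducing agent | the warehouse floor: the ether can]
2. Porter goes back to the loading dock alone.  [the loading dock: the acid flask, the base flask, the chlorine cylinder, the oxidiser, the peroxide, the reducing agent | the warehouse floor: the ether can]
3. Porter goes to the warehouse floor with the chlorine cylinder.  [the loading dock: the acid flask, the base flask, the oxidiser, the peroxide, the reducing agent | the warehouse floor: the chlorine cylinder, the ether can]
4. Porter goes back to the loading dock with the ether can.  [the loading dock: the acid flask, the base flask, the ether can, the oxidiser, the peroxide, the reducing agent | the warehouse floor: the chlorine cylinder]
5. Porter goes to the warehouse floor with the reducing agent.  [the loading dock: the acid flask, the base flask, the ether can, the oxidiser, the peroxide | the warehouse floor: the chlorine cylinder, the reducing agent]
6. Porter goes back to the loading dock alone.  [the loading dock: the acid flask, the base flask, the ether can, the oxidiser, the peroxide | the warehouse floor: the chlorine cylinder, the reducing agent]
7. Porter goes to the warehouse floor with the base flask.  [the loading dock: the acid flask, the ether can, the oxidiser, the peroxide | the warehouse floor: the base flask, the chlorine cylinder, the reducing agent]
8. Porter goes back to the loading dock alone.  [the loading dock: the acid flask, the ether can, the oxidiser, the peroxide | the warehouse floor: the base flask, the chlorine cylinder, the reducing agent]
9. Porter goes to the warehouse floor with the peroxide.  [the loading dock: the acid flask, the ether can, the oxidiser | the warehouse floor: the base flask, the chlorine cylinder, the peroxide, the reducing agent]
10. Porter goes back to the loading dock alone.  [the loading dock: the acid flask, the ether can, the oxidiser | the warehouse floor: the base flask, the chlorine cylinder, the peroxide, the reducing agent]
11. Porter goes to the warehouse floor with the oxidiser.  [the loading dock: the acid flask, the ether can | the warehouse floor: the base flask, the chlorine cylinder, the oxidiser, the peroxide, the reducing agent]
12. Porter goes back to the loading dock alone.  [the loading dock: the acid flask, the ether can | the warehouse floor: the base flask, the chlorine cylinder, the oxidiser, the peroxide, the reducing agent]
13. Porter goes to the warehouse floor with the acid flask.  [the loading dock: the ether can | the warehouse floor: the acid flask, the base flask, the chlorine cylinder, the oxidiser, the peroxide, the reducing agent]
14. Porter goes back to the loading dock alone.  [the loading dock: the ether can | the warehouse floor: the acid flask, the base flask, the chlorine cylinder, the oxidiser, the peroxide, the reducing agent]
15. Porter goes to the warehouse floor with the ether can.  [the loading dock: — | the warehouse floor: the acid flask, the base flask, the chlorine cylinder, the ether can, the oxidiser, the peroxide, the reducing agent]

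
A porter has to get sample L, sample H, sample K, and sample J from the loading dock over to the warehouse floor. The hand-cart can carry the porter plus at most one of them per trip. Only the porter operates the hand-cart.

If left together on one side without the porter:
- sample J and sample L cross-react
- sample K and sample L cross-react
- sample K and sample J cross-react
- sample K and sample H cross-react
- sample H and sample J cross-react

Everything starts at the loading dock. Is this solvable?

No

Whatever the first load, the items left behind include a forbidden pair without the porter. No opening move is safe, so no plan exists.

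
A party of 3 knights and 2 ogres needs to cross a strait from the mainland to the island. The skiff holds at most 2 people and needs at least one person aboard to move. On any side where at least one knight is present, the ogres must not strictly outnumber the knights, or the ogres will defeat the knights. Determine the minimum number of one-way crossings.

Counting alone: each trip to the island takes at most 2 across and each return brings at least 1 back, so after t trips out (and t−1 returns) at most 2t − (t−1) of the 5 are across; that first reaches 5 at t = 4, so at least 7 crossings are needed.
The plan below uses exactly 7 crossings, so it is optimal:
1. 2 ogres → the island.  (the mainland: 3K 0O; the island: 0K 2O)
2. 1 ogre ← the mainland.  (the mainland: 3K 1O; the island: 0K 1O)
3. 2 knights → the island.  (the mainland: 1K 1O; the island: 2K 1O)
4. 1 knight ← the mainland.  (the mainland: 2K 1O; the island: 1K 1O)
5. 1 knight and 1 ogre → the island.  (the mainland: 1K 0O; the island: 2K 2O)
6. 1 ogre ← the mainland.  (the mainland: 1K 1O; the island: 2K 1O)
7. 1 knight and 1 ogre → the island.  (the mainland: 0K 0O; the island: 3K 2O)

7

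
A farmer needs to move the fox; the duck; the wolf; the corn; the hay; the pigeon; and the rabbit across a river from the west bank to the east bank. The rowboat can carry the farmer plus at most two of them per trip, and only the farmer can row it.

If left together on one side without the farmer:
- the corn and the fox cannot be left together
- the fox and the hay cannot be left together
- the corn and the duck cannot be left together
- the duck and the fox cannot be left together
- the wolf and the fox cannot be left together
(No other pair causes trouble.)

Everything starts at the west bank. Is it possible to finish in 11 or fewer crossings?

Yes

Yes — this plan uses 11 crossings (≤ 11):
1. Farmer goes to the east bank with the duck and the fox.  [the west bank: the corn, the hay, the pigeon, the rabbit, the wolf | the east bank: the duck, the fox]
2. Farmer goes back to the west bank with the fox.  [the west bank: the corn, the fox, the hay, the pigeon, the rabbit, the wolf | the east bank: the duck]
3. Farmer goes to the east bank with the fox and the wolf.  [the west bank: the corn, the hay, the pigeon, the rabbit | the east bank: the duck, the fox, the wolf]
4. Farmer goes back to the west bank with the fox.  [the west bank: the corn, the fox, the hay, the pigeon, the rabbit | the east bank: the duck, the wolf]
5. Farmer goes to the east bank with the fox and the hay.  [the west bank: the corn, the pigeon, the rabbit | the east bank: the duck, the fox, the hay, the wolf]
6. Farmer goes back to the west bank with the fox.  [the west bank: the corn, the fox, the pigeon, the rabbit | the east bank: the duck, the hay, the wolf]
7. Farmer goes to the east bank with the fox and the pigeon.  [the west bank: the corn, the rabbit | the east bank: the duck, the fox, the hay, the pigeon, the wolf]
8. Farmer goes back to the west bank with the fox.  [the west bank: the corn, the fox, the rabbit | the east bank: the duck, the hay, the pigeon, the wolf]
9. Farmer goes to the east bank with the fox and the rabbit.  [the west bank: the corn | the east bank: the duck, the fox, the hay, the pigeon, the rabbit, the wolf]
10. Farmer goes back to the west bank with the fox.  [the west bank: the corn, the fox | the east bank: the duck, the hay, the pigeon, the rabbit, the wolf]
11. Farmer goes to the east bank with the corn and the fox.  [the west bank: — | the east bank: the corn, the duck, the fox, the hay, the pigeon, the rabbit, the wolf]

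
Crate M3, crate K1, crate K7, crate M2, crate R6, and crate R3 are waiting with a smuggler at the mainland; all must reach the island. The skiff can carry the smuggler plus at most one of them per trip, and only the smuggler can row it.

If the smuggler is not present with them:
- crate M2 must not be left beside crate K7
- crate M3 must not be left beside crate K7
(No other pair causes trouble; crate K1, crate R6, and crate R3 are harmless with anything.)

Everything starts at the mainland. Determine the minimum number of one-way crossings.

Counting alone: the smuggler can take at most 1 across per trip to the island, so moving all 6 needs at least 6 loaded trips out, with a return between consecutive ones — at least 11 crossings.
The safety rule pushes this higher. Following every safe sequence of crossings, the most of the 6 that can be at the island as the skiff arrives there on crossing 11 is 5 — never all 6.
So no plan with fewer than 13 crossings exists, and this one achieves 13:
1. Smuggler goes to the island with crate K7.
2. Smuggler goes back to the mainland alone.
3. Smuggler goes to the island with crate M3.
4. Smuggler goes back to the mainland with crate K7.
5. Smuggler goes to the island with crate M2.
6. Smuggler goes back to the mainland alone.
7. Smuggler goes to the island with crate K1.
8. Smuggler goes back to the mainland alone.
9. Smuggler goes to the island with crate R6.
10. Smuggler goes back to the mainland alone.
11. Smuggler goes to the island with crate R3.
12. Smuggler goes back to the mainland alone.
13. Smuggler goes to the island with crate K7.

13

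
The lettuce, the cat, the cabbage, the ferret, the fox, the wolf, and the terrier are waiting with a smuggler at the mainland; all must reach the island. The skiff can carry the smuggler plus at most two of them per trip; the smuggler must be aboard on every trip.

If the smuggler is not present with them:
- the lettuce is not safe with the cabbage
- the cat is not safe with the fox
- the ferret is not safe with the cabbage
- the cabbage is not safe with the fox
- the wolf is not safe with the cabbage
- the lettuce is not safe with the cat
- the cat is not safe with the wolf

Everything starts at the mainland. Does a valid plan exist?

Yes

1. Smuggler goes to the island with the cabbage and the cat.
2. Smuggler goes back to the mainland alone.
3. Smuggler goes to the island with the terrier.
4. Smuggler goes back to the mainland alone.
5. Smuggler goes to the island with the ferret and the lettuce.
6. Smuggler goes back to the mainland with the cabbage and the cat.
7. Smuggler goes to the island with the fox and the wolf.
8. Smuggler goes back to the mainland alone.
9. Smuggler goes to the island with the cabbage and the cat.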